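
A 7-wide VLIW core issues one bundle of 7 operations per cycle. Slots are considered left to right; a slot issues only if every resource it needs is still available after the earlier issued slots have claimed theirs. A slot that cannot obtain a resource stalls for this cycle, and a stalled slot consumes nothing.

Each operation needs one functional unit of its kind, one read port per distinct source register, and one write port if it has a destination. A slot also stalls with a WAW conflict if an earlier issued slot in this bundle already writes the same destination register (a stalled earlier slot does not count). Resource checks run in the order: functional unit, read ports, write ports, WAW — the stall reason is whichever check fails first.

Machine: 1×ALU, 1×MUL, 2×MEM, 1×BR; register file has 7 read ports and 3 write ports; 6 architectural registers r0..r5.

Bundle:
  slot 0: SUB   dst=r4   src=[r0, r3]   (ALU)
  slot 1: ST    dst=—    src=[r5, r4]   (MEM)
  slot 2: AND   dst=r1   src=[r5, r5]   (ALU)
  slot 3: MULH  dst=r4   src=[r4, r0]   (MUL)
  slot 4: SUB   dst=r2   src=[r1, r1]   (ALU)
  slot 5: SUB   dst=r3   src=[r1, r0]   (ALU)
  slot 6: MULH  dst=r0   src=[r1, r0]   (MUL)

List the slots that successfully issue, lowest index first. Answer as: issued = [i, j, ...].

issued = [0, 1, 6]

[0] ALU needs rd=2 wr=1: ok; after: ALU=0 MUL=1 MEM=2 BR=1, R=5, W=2
[1] MEM needs rd=2 wr=0: ok; after: ALU=0 MUL=1 MEM=1 BR=1, R=3, W=2
[2] ALU needs rd=1 wr=1: FU; after: ALU=0 MUL=1 MEM=1 BR=1, R=3, W=2
[3] MUL needs rd=2 wr=1: WAW; after: ALU=0 MUL=1 MEM=1 BR=1, R=3, W=2
[4] ALU needs rd=1 wr=1: FU; after: ALU=0 MUL=1 MEM=1 BR=1, R=3, W=2
[5] ALU needs rd=2 wr=1: FU; after: ALU=0 MUL=1 MEM=1 BR=1, R=3, W=2
[6] MUL needs rd=2 wr=1: ok; after: ALU=0 MUL=0 MEM=1 BR=1, R=1, W=1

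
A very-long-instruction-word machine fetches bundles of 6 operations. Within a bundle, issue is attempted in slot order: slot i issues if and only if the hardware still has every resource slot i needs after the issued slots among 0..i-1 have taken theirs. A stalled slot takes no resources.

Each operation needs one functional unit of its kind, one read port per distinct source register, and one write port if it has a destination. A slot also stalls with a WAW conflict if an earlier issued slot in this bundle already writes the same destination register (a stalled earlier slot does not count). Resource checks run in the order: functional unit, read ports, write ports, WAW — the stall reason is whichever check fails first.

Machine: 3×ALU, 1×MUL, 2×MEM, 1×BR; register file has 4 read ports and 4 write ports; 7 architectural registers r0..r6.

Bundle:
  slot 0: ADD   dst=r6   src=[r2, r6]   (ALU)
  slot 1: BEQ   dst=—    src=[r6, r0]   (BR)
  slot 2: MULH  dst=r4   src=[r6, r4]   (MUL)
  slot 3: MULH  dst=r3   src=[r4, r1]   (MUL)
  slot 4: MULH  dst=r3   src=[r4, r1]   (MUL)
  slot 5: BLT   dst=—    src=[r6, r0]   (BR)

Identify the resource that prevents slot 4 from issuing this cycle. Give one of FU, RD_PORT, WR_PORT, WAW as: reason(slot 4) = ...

reason(slot 4) = RD_PORT

[0] ALU needs rd=2 wr=1: ok; after: ALU=2 MUL=1 MEM=2 BR=1, R=2, W=3
[1] BR needs rd=2 wr=0: ok; after: ALU=2 MUL=1 MEM=2 BR=0, R=0, W=3
[2] MUL needs rd=2 wr=1: RD_PORT; after: ALU=2 MUL=1 MEM=2 BR=0, R=0, W=3
[3] MUL needs rd=2 wr=1: RD_PORT; after: ALU=2 MUL=1 MEM=2 BR=0, R=0, W=3
[4] MUL needs rd=2 wr=1: RD_PORT; after: ALU=2 MUL=1 MEM=2 BR=0, R=0, W=3
[5] BR needs rd=2 wr=0: FU; after: ALU=2 MUL=1 MEM=2 BR=0, R=0, W=3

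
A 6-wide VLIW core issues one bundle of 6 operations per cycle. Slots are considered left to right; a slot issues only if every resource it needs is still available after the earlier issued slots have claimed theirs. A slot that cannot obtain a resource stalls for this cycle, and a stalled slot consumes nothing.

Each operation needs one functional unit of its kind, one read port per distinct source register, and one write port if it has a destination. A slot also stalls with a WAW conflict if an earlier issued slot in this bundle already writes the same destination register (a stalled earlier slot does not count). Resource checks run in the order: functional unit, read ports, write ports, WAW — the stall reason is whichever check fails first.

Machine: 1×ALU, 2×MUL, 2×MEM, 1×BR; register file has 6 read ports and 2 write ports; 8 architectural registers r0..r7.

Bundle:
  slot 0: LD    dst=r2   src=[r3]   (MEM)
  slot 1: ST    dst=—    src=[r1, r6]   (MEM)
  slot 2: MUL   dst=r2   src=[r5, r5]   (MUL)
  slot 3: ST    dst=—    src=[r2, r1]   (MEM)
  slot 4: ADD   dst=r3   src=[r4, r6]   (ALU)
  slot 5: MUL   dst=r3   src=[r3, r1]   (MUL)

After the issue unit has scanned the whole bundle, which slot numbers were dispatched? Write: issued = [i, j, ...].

(0) want 1×MEM +1rd +1wr — yes → AL1|MU2|ME1|BR1|rd5|wr1
(1) want 1×MEM +2rd +0wr — yes → AL1|MU2|ME0|BR1|rd3|wr1
(2) want 1×MUL +1rd +1wr — WAW → AL1|MU2|ME0|BR1|rd3|wr1
(3) want 1×MEM +2rd +0wr — FU → AL1|MU2|ME0|BR1|rd3|wr1
(4) want 1×ALU +2rd +1wr — yes → AL0|MU2|ME0|BR1|rd1|wr0
(5) want 1×MUL +2rd +1wr — RD_PORT → AL0|MU2|ME0|BR1|rd1|wr0

issued = [0, 1, 4]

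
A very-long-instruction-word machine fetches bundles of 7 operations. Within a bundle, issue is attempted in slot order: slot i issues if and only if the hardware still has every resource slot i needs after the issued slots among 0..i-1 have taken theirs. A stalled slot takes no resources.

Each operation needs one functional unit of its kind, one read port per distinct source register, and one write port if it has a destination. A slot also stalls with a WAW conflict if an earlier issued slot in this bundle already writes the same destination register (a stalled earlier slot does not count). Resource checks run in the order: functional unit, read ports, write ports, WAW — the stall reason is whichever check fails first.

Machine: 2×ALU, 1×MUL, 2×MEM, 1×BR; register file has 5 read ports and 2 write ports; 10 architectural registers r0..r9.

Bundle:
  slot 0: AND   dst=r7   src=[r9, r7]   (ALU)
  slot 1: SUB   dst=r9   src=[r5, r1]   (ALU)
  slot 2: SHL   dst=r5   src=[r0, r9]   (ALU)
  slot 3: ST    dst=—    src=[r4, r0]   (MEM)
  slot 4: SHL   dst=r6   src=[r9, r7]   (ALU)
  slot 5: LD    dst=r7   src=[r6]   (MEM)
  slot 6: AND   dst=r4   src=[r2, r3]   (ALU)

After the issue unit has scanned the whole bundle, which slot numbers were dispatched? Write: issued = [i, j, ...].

[0] ALU needs rd=2 wr=1: ok; after: ALU=1 MUL=1 MEM=2 BR=1, R=3, W=1
[1] ALU needs rd=2 wr=1: ok; after: ALU=0 MUL=1 MEM=2 BR=1, R=1, W=0
[2] ALU needs rd=2 wr=1: FU; after: ALU=0 MUL=1 MEM=2 BR=1, R=1, W=0
[3] MEM needs rd=2 wr=0: RD_PORT; after: ALU=0 MUL=1 MEM=2 BR=1, R=1, W=0
[4] ALU needs rd=2 wr=1: FU; after: ALU=0 MUL=1 MEM=2 BR=1, R=1, W=0
[5] MEM needs rd=1 wr=1: WR_PORT; after: ALU=0 MUL=1 MEM=2 BR=1, R=1, W=0
[6] ALU needs rd=2 wr=1: FU; after: ALU=0 MUL=1 MEM=2 BR=1, R=1, W=0

issued = [0, 1]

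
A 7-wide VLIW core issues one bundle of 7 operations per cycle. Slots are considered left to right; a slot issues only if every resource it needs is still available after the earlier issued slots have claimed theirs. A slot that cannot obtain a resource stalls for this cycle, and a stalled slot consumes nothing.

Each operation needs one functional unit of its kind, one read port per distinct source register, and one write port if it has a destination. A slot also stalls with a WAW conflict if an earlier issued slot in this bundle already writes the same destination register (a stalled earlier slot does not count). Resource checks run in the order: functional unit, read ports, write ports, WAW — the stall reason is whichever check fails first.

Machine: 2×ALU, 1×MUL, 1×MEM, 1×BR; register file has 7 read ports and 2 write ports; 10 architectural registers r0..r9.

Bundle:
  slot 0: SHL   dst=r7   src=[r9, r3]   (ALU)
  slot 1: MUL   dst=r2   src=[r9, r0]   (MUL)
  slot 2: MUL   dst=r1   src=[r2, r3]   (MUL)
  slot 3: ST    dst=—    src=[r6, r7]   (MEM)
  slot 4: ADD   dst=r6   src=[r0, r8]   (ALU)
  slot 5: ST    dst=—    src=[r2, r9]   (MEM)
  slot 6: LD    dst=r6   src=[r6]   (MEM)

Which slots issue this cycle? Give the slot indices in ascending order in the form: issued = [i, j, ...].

#0 ALU src=r9,r3 dispatched  <A:1 Mu:1 Ld:1 B:1 rd:5 wr:1>
#1 MUL src=r9,r0 dispatched  <A:1 Mu:0 Ld:1 B:1 rd:3 wr:0>
#2 MUL src=r2,r3 held:FU  <A:1 Mu:0 Ld:1 B:1 rd:3 wr:0>
#3 MEM src=r6,r7 dispatched  <A:1 Mu:0 Ld:0 B:1 rd:1 wr:0>
#4 ALU src=r0,r8 held:RD_PORT  <A:1 Mu:0 Ld:0 B:1 rd:1 wr:0>
#5 MEM src=r2,r9 held:FU  <A:1 Mu:0 Ld:0 B:1 rd:1 wr:0>
#6 MEM src=r6 held:FU  <A:1 Mu:0 Ld:0 B:1 rd:1 wr:0>

issued = [0, 1, 3]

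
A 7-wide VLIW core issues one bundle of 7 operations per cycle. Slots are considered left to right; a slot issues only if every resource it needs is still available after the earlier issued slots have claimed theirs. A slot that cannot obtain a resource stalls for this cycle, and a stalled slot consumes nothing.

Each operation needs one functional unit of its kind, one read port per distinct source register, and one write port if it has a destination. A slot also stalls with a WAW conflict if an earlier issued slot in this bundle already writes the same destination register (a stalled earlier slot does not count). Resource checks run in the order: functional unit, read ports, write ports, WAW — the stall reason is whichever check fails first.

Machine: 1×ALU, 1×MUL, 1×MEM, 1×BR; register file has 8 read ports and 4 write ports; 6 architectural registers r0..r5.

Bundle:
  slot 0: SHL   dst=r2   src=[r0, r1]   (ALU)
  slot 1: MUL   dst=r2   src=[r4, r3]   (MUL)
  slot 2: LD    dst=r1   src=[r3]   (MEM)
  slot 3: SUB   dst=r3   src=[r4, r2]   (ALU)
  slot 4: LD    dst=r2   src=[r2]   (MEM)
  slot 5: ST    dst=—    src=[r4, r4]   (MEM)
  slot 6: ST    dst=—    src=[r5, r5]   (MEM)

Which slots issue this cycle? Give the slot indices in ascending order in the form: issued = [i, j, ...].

(0) want 1×ALU +2rd +1wr — yes → AL0|MU1|ME1|BR1|rd6|wr3
(1) want 1×MUL +2rd +1wr — WAW → AL0|MU1|ME1|BR1|rd6|wr3
(2) want 1×MEM +1rd +1wr — yes → AL0|MU1|ME0|BR1|rd5|wr2
(3) want 1×ALU +2rd +1wr — FU → AL0|MU1|ME0|BR1|rd5|wr2
(4) want 1×MEM +1rd +1wr — FU → AL0|MU1|ME0|BR1|rd5|wr2
(5) want 1×MEM +1rd +0wr — FU → AL0|MU1|ME0|BR1|rd5|wr2
(6) want 1×MEM +1rd +0wr — FU → AL0|MU1|ME0|BR1|rd5|wr2

issued = [0, 2]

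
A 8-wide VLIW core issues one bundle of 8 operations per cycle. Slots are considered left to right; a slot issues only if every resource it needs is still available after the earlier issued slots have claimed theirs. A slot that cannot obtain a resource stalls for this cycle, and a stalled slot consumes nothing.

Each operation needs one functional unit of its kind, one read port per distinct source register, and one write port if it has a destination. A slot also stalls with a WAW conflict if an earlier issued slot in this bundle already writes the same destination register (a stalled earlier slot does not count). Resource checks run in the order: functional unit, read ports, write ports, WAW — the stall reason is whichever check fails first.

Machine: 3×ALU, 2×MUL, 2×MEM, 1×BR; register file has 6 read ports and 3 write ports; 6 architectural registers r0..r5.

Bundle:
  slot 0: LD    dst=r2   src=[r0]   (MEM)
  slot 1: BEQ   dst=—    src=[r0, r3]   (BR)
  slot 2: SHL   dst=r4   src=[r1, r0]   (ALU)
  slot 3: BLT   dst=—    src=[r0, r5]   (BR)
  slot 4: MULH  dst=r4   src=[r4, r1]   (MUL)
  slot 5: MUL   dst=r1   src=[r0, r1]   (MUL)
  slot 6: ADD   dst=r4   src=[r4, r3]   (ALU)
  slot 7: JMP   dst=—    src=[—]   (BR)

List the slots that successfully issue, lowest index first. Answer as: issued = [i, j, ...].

#0 MEM src=r0 dispatched  <A:3 Mu:2 Ld:1 B:1 rd:5 wr:2>
#1 BR src=r0,r3 dispatched  <A:3 Mu:2 Ld:1 B:0 rd:3 wr:2>
#2 ALU src=r1,r0 dispatched  <A:2 Mu:2 Ld:1 B:0 rd:1 wr:1>
#3 BR src=r0,r5 held:FU  <A:2 Mu:2 Ld:1 B:0 rd:1 wr:1>
#4 MUL src=r4,r1 held:RD_PORT  <A:2 Mu:2 Ld:1 B:0 rd:1 wr:1>
#5 MUL src=r0,r1 held:RD_PORT  <A:2 Mu:2 Ld:1 B:0 rd:1 wr:1>
#6 ALU src=r4,r3 held:RD_PORT  <A:2 Mu:2 Ld:1 B:0 rd:1 wr:1>
#7 BR src=- held:FU  <A:2 Mu:2 Ld:1 B:0 rd:1 wr:1>

issued = [0, 1, 2]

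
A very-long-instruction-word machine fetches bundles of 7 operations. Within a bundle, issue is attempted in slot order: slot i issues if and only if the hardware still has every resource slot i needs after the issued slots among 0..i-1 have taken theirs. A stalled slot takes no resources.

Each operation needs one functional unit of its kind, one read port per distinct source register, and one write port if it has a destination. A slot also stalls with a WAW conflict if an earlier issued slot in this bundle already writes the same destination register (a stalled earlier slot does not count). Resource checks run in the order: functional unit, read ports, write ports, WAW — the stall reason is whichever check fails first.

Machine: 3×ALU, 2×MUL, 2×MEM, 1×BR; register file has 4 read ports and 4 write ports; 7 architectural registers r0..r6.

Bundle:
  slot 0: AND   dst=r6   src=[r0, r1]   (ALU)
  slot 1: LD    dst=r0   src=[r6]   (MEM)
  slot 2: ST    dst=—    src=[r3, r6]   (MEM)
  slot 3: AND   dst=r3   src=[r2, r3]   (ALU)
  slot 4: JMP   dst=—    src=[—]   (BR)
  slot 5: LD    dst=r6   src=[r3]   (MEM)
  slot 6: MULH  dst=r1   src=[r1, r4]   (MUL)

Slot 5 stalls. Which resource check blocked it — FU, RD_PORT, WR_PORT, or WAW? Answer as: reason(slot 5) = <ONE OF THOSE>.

  0. ALU→r6 ⇒ go  {2A/2Mu/2Ld/1B | 2r 3w}
  1. MEM→r0 ⇒ go  {2A/2Mu/1Ld/1B | 1r 2w}
  2. MEM ⇒ no(RD_PORT)  {2A/2Mu/1Ld/1B | 1r 2w}
  3. ALU→r3 ⇒ no(RD_PORT)  {2A/2Mu/1Ld/1B | 1r 2w}
  4. BR ⇒ go  {2A/2Mu/1Ld/0B | 1r 2w}
  5. MEM→r6 ⇒ no(WAW)  {2A/2Mu/1Ld/0B | 1r 2w}
  6. MUL→r1 ⇒ no(RD_PORT)  {2A/2Mu/1Ld/0B | 1r 2w}

reason(slot 5) = WAW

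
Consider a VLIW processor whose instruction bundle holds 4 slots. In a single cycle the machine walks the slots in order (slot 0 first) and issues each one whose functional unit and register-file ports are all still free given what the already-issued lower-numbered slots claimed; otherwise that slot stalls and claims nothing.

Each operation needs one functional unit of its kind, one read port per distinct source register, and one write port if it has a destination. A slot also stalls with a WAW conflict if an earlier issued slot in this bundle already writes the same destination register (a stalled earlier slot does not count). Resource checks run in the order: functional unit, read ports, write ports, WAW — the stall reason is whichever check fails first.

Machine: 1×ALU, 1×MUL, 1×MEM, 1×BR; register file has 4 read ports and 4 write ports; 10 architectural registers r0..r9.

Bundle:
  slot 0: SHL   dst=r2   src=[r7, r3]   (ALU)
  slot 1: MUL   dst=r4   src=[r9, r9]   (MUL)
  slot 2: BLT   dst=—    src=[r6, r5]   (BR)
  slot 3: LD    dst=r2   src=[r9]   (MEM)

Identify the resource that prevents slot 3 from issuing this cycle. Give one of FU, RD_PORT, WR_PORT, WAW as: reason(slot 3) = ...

#0 ALU src=r7,r3 dispatched  <A:0 Mu:1 Ld:1 B:1 rd:2 wr:3>
#1 MUL src=r9,r9 dispatched  <A:0 Mu:0 Ld:1 B:1 rd:1 wr:2>
#2 BR src=r6,r5 held:RD_PORT  <A:0 Mu:0 Ld:1 B:1 rd:1 wr:2>
#3 MEM src=r9 held:WAW  <A:0 Mu:0 Ld:1 B:1 rd:1 wr:2>

reason(slot 3) = WAW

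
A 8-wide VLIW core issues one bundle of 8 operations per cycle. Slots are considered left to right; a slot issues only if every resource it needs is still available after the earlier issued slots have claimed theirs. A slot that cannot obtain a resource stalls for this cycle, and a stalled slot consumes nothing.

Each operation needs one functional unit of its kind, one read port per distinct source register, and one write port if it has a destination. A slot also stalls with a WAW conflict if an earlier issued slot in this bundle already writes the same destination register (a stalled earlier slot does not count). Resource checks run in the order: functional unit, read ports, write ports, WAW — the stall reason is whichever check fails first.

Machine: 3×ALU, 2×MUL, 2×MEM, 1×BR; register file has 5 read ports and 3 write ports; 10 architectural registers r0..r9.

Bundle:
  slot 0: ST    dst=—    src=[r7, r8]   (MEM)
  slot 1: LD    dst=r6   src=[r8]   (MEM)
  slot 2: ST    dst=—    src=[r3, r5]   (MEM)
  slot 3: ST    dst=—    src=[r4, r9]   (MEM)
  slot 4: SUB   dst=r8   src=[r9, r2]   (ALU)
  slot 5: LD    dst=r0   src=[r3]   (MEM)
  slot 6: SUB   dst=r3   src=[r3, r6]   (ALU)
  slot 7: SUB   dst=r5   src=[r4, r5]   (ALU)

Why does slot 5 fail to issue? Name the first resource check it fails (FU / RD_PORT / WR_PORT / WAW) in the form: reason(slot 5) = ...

reason(slot 5) = FU

slot 0 (MEM): ISSUE — free A3,Mu2,Ld1,B1 rp3 wp3
slot 1 (MEM): ISSUE — free A3,Mu2,Ld0,B1 rp2 wp2
slot 2 (MEM): stall FU — free A3,Mu2,Ld0,B1 rp2 wp2
slot 3 (MEM): stall FU — free A3,Mu2,Ld0,B1 rp2 wp2
slot 4 (ALU): ISSUE — free A2,Mu2,Ld0,B1 rp0 wp1
slot 5 (MEM): stall FU — free A2,Mu2,Ld0,B1 rp0 wp1
slot 6 (ALU): stall RD_PORT — free A2,Mu2,Ld0,B1 rp0 wp1
slot 7 (ALU): stall RD_PORT — free A2,Mu2,Ld0,B1 rp0 wp1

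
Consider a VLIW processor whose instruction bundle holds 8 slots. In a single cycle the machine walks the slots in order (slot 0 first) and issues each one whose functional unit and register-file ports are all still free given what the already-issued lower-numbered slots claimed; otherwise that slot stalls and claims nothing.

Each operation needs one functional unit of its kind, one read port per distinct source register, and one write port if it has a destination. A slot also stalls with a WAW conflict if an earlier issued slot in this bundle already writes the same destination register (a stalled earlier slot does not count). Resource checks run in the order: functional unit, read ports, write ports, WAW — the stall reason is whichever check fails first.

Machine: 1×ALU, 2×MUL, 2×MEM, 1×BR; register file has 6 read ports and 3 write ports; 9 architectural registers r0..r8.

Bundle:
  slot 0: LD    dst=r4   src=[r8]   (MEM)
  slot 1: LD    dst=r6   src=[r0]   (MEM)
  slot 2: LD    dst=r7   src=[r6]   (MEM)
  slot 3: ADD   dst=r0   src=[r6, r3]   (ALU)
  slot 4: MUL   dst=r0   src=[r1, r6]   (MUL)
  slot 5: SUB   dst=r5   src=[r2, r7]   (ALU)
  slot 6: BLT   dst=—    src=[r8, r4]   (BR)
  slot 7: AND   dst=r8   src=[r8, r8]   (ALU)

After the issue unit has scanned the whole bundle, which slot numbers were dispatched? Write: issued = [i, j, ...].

issued = [0, 1, 3, 6]

#0 MEM src=r8 dispatched  <A:1 Mu:2 Ld:1 B:1 rd:5 wr:2>
#1 MEM src=r0 dispatched  <A:1 Mu:2 Ld:0 B:1 rd:4 wr:1>
#2 MEM src=r6 held:FU  <A:1 Mu:2 Ld:0 B:1 rd:4 wr:1>
#3 ALU src=r6,r3 dispatched  <A:0 Mu:2 Ld:0 B:1 rd:2 wr:0>
#4 MUL src=r1,r6 held:WR_PORT  <A:0 Mu:2 Ld:0 B:1 rd:2 wr:0>
#5 ALU src=r2,r7 held:FU  <A:0 Mu:2 Ld:0 B:1 rd:2 wr:0>
#6 BR src=r8,r4 dispatched  <A:0 Mu:2 Ld:0 B:0 rd:0 wr:0>
#7 ALU src=r8,r8 held:FU  <A:0 Mu:2 Ld:0 B:0 rd:0 wr:0>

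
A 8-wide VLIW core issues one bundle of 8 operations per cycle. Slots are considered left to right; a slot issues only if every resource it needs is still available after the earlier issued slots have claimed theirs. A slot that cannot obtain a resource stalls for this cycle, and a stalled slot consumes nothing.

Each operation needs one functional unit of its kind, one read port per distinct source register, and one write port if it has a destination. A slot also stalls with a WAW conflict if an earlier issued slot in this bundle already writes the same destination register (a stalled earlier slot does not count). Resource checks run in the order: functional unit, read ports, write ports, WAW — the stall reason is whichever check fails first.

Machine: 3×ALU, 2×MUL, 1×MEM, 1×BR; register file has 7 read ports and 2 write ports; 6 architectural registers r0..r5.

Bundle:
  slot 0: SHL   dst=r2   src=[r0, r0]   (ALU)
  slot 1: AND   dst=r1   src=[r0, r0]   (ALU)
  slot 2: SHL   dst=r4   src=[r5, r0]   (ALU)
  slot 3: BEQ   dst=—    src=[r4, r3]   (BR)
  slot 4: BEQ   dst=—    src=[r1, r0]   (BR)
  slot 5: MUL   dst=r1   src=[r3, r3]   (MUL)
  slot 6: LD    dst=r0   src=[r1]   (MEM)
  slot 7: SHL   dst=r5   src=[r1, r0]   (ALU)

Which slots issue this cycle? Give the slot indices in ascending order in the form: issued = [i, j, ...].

issued = [0, 1, 3]

slot 0 (ALU): ISSUE — free A2,Mu2,Ld1,B1 rp6 wp1
slot 1 (ALU): ISSUE — free A1,Mu2,Ld1,B1 rp5 wp0
slot 2 (ALU): stall WR_PORT — free A1,Mu2,Ld1,B1 rp5 wp0
slot 3 (BR): ISSUE — free A1,Mu2,Ld1,B0 rp3 wp0
slot 4 (BR): stall FU — free A1,Mu2,Ld1,B0 rp3 wp0
slot 5 (MUL): stall WR_PORT — free A1,Mu2,Ld1,B0 rp3 wp0
slot 6 (MEM): stall WR_PORT — free A1,Mu2,Ld1,B0 rp3 wp0
slot 7 (ALU): stall WR_PORT — free A1,Mu2,Ld1,B0 rp3 wp0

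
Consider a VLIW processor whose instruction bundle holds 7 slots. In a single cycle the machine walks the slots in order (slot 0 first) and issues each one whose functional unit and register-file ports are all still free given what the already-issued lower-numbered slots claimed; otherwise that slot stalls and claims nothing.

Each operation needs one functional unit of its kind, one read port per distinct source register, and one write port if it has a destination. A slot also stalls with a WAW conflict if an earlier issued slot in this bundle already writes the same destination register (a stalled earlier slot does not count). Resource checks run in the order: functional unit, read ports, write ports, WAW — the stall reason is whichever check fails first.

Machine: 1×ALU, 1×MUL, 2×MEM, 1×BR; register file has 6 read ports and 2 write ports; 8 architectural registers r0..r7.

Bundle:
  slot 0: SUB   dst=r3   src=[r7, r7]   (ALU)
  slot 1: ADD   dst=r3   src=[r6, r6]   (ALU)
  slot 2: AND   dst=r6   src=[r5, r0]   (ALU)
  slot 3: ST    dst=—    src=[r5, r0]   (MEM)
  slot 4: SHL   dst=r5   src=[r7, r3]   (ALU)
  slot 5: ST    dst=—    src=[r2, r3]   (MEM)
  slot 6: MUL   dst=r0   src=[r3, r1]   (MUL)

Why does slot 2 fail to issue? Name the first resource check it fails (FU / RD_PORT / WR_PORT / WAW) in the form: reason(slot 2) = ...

reason(slot 2) = FU

(0) want 1×ALU +1rd +1wr — yes → AL0|MU1|ME2|BR1|rd5|wr1
(1) want 1×ALU +1rd +1wr — FU → AL0|MU1|ME2|BR1|rd5|wr1
(2) want 1×ALU +2rd +1wr — FU → AL0|MU1|ME2|BR1|rd5|wr1
(3) want 1×MEM +2rd +0wr — yes → AL0|MU1|ME1|BR1|rd3|wr1
(4) want 1×ALU +2rd +1wr — FU → AL0|MU1|ME1|BR1|rd3|wr1
(5) want 1×MEM +2rd +0wr — yes → AL0|MU1|ME0|BR1|rd1|wr1
(6) want 1×MUL +2rd +1wr — RD_PORT → AL0|MU1|ME0|BR1|rd1|wr1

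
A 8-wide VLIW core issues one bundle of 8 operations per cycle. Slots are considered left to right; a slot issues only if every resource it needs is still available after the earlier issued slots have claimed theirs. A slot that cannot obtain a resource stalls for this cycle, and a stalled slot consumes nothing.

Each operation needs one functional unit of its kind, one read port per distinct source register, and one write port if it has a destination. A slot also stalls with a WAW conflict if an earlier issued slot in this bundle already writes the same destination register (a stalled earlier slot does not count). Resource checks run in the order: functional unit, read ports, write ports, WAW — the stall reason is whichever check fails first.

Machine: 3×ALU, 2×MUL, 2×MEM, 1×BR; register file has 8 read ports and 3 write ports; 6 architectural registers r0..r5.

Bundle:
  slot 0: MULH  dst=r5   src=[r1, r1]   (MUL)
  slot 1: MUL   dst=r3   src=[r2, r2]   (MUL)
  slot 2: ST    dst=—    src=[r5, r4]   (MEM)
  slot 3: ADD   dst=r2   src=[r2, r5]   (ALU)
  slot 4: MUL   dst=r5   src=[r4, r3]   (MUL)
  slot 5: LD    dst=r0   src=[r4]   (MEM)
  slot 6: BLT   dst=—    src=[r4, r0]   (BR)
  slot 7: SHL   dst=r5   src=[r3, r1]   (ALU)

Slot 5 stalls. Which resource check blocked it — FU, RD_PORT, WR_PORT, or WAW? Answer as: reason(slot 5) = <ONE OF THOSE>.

#0 MUL src=r1,r1 dispatched  <A:3 Mu:1 Ld:2 B:1 rd:7 wr:2>
#1 MUL src=r2,r2 dispatched  <A:3 Mu:0 Ld:2 B:1 rd:6 wr:1>
#2 MEM src=r5,r4 dispatched  <A:3 Mu:0 Ld:1 B:1 rd:4 wr:1>
#3 ALU src=r2,r5 dispatched  <A:2 Mu:0 Ld:1 B:1 rd:2 wr:0>
#4 MUL src=r4,r3 held:FU  <A:2 Mu:0 Ld:1 B:1 rd:2 wr:0>
#5 MEM src=r4 held:WR_PORT  <A:2 Mu:0 Ld:1 B:1 rd:2 wr:0>
#6 BR src=r4,r0 dispatched  <A:2 Mu:0 Ld:1 B:0 rd:0 wr:0>
#7 ALU src=r3,r1 held:RD_PORT  <A:2 Mu:0 Ld:1 B:0 rd:0 wr:0>

reason(slot 5) = WR_PORT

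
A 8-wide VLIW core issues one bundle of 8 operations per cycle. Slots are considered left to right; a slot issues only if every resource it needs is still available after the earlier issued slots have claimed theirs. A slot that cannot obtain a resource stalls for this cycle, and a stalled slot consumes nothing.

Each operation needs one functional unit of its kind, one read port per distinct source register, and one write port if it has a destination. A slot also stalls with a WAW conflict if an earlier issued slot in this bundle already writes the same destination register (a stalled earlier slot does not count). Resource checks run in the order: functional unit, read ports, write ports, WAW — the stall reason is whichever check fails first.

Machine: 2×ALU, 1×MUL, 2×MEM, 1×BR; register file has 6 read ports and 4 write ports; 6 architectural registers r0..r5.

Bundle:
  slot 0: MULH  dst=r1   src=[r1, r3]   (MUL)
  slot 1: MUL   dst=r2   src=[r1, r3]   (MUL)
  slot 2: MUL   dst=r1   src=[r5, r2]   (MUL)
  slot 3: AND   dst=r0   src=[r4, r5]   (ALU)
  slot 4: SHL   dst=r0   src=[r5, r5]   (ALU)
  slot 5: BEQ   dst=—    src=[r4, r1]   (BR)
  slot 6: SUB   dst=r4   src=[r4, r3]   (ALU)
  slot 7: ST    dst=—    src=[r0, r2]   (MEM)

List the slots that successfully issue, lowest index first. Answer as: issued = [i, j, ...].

  0. MUL→r1 ⇒ go  {2A/0Mu/2Ld/1B | 4r 3w}
  1. MUL→r2 ⇒ no(FU)  {2A/0Mu/2Ld/1B | 4r 3w}
  2. MUL→r1 ⇒ no(FU)  {2A/0Mu/2Ld/1B | 4r 3w}
  3. ALU→r0 ⇒ go  {1A/0Mu/2Ld/1B | 2r 2w}
  4. ALU→r0 ⇒ no(WAW)  {1A/0Mu/2Ld/1B | 2r 2w}
  5. BR ⇒ go  {1A/0Mu/2Ld/0B | 0r 2w}
  6. ALU→r4 ⇒ no(RD_PORT)  {1A/0Mu/2Ld/0B | 0r 2w}
  7. MEM ⇒ no(RD_PORT)  {1A/0Mu/2Ld/0B | 0r 2w}

issued = [0, 3, 5]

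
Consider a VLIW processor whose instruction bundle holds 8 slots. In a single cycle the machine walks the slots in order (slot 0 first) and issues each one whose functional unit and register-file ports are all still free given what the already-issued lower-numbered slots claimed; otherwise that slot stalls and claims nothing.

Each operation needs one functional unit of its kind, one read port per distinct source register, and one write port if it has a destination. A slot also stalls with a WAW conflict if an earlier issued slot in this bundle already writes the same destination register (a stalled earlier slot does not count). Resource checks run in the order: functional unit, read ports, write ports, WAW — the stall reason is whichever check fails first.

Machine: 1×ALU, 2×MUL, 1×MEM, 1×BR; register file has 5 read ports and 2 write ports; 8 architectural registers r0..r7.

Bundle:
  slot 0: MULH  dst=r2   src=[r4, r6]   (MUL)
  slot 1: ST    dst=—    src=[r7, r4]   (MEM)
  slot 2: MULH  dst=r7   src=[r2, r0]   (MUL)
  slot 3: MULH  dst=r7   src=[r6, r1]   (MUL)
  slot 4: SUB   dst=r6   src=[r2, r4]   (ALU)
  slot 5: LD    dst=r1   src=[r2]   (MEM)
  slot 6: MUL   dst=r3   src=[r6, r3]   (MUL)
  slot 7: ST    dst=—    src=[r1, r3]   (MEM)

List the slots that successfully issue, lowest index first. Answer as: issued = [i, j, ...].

#0 MUL src=r4,r6 dispatched  <A:1 Mu:1 Ld:1 B:1 rd:3 wr:1>
#1 MEM src=r7,r4 dispatched  <A:1 Mu:1 Ld:0 B:1 rd:1 wr:1>
#2 MUL src=r2,r0 held:RD_PORT  <A:1 Mu:1 Ld:0 B:1 rd:1 wr:1>
#3 MUL src=r6,r1 held:RD_PORT  <A:1 Mu:1 Ld:0 B:1 rd:1 wr:1>
#4 ALU src=r2,r4 held:RD_PORT  <A:1 Mu:1 Ld:0 B:1 rd:1 wr:1>
#5 MEM src=r2 held:FU  <A:1 Mu:1 Ld:0 B:1 rd:1 wr:1>
#6 MUL src=r6,r3 held:RD_PORT  <A:1 Mu:1 Ld:0 B:1 rd:1 wr:1>
#7 MEM src=r1,r3 held:FU  <A:1 Mu:1 Ld:0 B:1 rd:1 wr:1>

issued = [0, 1]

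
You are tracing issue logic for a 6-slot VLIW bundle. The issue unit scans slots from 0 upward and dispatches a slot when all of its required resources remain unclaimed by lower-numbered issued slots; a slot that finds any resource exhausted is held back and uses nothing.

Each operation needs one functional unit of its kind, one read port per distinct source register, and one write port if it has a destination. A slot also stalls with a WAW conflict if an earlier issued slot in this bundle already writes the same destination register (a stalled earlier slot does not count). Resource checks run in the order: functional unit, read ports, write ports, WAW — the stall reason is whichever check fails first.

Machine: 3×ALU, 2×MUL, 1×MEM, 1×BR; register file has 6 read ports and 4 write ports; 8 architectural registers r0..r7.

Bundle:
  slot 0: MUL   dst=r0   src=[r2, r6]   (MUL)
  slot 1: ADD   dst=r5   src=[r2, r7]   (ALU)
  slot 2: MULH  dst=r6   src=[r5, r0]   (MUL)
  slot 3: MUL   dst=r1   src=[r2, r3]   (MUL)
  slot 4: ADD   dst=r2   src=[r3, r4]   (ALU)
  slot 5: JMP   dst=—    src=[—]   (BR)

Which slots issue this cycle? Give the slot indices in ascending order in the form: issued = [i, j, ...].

#0 MUL src=r2,r6 dispatched  <A:3 Mu:1 Ld:1 B:1 rd:4 wr:3>
#1 ALU src=r2,r7 dispatched  <A:2 Mu:1 Ld:1 B:1 rd:2 wr:2>
#2 MUL src=r5,r0 dispatched  <A:2 Mu:0 Ld:1 B:1 rd:0 wr:1>
#3 MUL src=r2,r3 held:FU  <A:2 Mu:0 Ld:1 B:1 rd:0 wr:1>
#4 ALU src=r3,r4 held:RD_PORT  <A:2 Mu:0 Ld:1 B:1 rd:0 wr:1>
#5 BR src=- dispatched  <A:2 Mu:0 Ld:1 B:0 rd:0 wr:1>

issued = [0, 1, 2, 5]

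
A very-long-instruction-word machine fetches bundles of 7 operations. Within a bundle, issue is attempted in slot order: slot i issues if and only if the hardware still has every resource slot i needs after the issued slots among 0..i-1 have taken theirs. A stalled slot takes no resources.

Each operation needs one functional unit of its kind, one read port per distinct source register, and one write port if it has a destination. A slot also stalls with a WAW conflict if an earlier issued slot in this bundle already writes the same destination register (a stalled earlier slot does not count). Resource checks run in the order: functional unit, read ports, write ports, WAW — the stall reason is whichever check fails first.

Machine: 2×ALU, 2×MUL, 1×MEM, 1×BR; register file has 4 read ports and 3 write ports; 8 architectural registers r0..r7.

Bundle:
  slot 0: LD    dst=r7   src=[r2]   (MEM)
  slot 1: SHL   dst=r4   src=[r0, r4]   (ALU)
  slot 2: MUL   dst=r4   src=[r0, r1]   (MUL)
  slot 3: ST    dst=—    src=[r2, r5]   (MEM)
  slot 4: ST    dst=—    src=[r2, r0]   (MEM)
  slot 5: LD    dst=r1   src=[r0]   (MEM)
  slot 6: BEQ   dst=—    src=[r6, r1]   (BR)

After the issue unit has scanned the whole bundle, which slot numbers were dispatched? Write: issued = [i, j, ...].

issued = [0, 1]

slot 0 (MEM): ISSUE — free A2,Mu2,Ld0,B1 rp3 wp2
slot 1 (ALU): ISSUE — free A1,Mu2,Ld0,B1 rp1 wp1
slot 2 (MUL): stall RD_PORT — free A1,Mu2,Ld0,B1 rp1 wp1
slot 3 (MEM): stall FU — free A1,Mu2,Ld0,B1 rp1 wp1
slot 4 (MEM): stall FU — free A1,Mu2,Ld0,B1 rp1 wp1
slot 5 (MEM): stall FU — free A1,Mu2,Ld0,B1 rp1 wp1
slot 6 (BR): stall RD_PORT — free A1,Mu2,Ld0,B1 rp1 wp1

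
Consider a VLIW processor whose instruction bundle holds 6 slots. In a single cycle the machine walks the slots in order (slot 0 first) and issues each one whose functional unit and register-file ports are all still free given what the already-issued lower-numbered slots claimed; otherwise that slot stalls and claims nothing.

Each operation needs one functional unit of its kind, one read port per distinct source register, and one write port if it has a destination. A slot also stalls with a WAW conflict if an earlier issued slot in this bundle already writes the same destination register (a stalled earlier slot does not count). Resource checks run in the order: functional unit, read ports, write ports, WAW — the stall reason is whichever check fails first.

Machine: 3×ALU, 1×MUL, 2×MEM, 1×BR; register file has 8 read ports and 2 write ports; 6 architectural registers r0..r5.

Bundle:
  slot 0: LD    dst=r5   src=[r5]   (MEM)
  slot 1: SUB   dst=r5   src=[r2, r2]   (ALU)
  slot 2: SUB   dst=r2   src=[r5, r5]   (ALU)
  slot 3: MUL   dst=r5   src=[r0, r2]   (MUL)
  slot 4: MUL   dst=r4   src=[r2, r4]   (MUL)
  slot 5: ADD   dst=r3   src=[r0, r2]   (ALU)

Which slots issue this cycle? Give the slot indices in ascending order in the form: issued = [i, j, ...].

issued = [0, 2]

#0 MEM src=r5 dispatched  <A:3 Mu:1 Ld:1 B:1 rd:7 wr:1>
#1 ALU src=r2,r2 held:WAW  <A:3 Mu:1 Ld:1 B:1 rd:7 wr:1>
#2 ALU src=r5,r5 dispatched  <A:2 Mu:1 Ld:1 B:1 rd:6 wr:0>
#3 MUL src=r0,r2 held:WR_PORT  <A:2 Mu:1 Ld:1 B:1 rd:6 wr:0>
#4 MUL src=r2,r4 held:WR_PORT  <A:2 Mu:1 Ld:1 B:1 rd:6 wr:0>
#5 ALU src=r0,r2 held:WR_PORT  <A:2 Mu:1 Ld:1 B:1 rd:6 wr:0>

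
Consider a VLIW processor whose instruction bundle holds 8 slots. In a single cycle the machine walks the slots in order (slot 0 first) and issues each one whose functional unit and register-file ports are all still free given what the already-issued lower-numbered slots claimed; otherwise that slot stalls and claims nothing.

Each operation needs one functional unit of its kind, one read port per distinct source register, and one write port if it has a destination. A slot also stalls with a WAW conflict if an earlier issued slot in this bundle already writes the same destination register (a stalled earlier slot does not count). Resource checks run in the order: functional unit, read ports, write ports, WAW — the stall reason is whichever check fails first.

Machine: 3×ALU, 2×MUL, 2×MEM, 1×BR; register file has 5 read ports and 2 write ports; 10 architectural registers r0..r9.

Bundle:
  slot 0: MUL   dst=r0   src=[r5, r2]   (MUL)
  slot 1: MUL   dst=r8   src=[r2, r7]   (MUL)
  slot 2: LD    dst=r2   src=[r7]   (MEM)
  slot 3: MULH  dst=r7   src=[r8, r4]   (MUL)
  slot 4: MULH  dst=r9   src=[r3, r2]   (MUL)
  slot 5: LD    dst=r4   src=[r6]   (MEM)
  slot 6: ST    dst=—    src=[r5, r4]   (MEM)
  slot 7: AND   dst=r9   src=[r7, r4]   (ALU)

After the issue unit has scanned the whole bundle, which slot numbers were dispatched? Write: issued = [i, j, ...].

slot 0 (MUL): ISSUE — free A3,Mu1,Ld2,B1 rp3 wp1
slot 1 (MUL): ISSUE — free A3,Mu0,Ld2,B1 rp1 wp0
slot 2 (MEM): stall WR_PORT — free A3,Mu0,Ld2,B1 rp1 wp0
slot 3 (MUL): stall FU — free A3,Mu0,Ld2,B1 rp1 wp0
slot 4 (MUL): stall FU — free A3,Mu0,Ld2,B1 rp1 wp0
slot 5 (MEM): stall WR_PORT — free A3,Mu0,Ld2,B1 rp1 wp0
slot 6 (MEM): stall RD_PORT — free A3,Mu0,Ld2,B1 rp1 wp0
slot 7 (ALU): stall RD_PORT — free A3,Mu0,Ld2,B1 rp1 wp0

issued = [0, 1]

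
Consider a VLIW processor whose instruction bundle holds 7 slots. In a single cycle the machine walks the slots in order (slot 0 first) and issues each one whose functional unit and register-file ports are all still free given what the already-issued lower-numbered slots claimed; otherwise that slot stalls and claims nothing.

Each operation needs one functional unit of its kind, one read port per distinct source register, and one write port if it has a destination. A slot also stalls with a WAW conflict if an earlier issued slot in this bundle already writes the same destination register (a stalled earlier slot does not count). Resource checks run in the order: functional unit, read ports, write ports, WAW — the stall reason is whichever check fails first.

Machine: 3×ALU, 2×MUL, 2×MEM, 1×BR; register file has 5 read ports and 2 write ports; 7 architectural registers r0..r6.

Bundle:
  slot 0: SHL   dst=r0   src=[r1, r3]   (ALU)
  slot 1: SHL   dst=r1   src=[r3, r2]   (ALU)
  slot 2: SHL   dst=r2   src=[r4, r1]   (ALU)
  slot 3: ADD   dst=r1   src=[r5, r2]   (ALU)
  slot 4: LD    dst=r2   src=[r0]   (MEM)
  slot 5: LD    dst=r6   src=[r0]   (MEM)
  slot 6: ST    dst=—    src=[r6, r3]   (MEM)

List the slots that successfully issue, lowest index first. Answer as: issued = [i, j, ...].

  0. ALU→r0 ⇒ go  {2A/2Mu/2Ld/1B | 3r 1w}
  1. ALU→r1 ⇒ go  {1A/2Mu/2Ld/1B | 1r 0w}
  2. ALU→r2 ⇒ no(RD_PORT)  {1A/2Mu/2Ld/1B | 1r 0w}
  3. ALU→r1 ⇒ no(RD_PORT)  {1A/2Mu/2Ld/1B | 1r 0w}
  4. MEM→r2 ⇒ no(WR_PORT)  {1A/2Mu/2Ld/1B | 1r 0w}
  5. MEM→r6 ⇒ no(WR_PORT)  {1A/2Mu/2Ld/1B | 1r 0w}
  6. MEM ⇒ no(RD_PORT)  {1A/2Mu/2Ld/1B | 1r 0w}

issued = [0, 1]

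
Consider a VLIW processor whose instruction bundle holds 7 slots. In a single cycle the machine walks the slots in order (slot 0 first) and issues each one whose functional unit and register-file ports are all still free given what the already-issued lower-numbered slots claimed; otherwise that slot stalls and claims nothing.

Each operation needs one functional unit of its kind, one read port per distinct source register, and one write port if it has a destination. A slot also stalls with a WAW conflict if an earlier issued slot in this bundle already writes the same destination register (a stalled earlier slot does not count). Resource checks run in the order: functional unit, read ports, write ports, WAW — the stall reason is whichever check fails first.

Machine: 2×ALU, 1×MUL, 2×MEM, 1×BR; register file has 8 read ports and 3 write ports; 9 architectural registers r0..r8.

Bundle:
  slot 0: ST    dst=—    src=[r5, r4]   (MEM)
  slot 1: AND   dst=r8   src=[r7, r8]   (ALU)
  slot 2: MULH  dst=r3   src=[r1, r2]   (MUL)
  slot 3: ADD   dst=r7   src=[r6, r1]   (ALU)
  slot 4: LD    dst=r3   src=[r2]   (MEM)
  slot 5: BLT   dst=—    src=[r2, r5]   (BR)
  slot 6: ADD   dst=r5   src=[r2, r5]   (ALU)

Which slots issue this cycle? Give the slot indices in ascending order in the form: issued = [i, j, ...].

issued = [0, 1, 2, 3]

#0 MEM src=r5,r4 dispatched  <A:2 Mu:1 Ld:1 B:1 rd:6 wr:3>
#1 ALU src=r7,r8 dispatched  <A:1 Mu:1 Ld:1 B:1 rd:4 wr:2>
#2 MUL src=r1,r2 dispatched  <A:1 Mu:0 Ld:1 B:1 rd:2 wr:1>
#3 ALU src=r6,r1 dispatched  <A:0 Mu:0 Ld:1 B:1 rd:0 wr:0>
#4 MEM src=r2 held:RD_PORT  <A:0 Mu:0 Ld:1 B:1 rd:0 wr:0>
#5 BR src=r2,r5 held:RD_PORT  <A:0 Mu:0 Ld:1 B:1 rd:0 wr:0>
#6 ALU src=r2,r5 held:FU  <A:0 Mu:0 Ld:1 B:1 rd:0 wr:0>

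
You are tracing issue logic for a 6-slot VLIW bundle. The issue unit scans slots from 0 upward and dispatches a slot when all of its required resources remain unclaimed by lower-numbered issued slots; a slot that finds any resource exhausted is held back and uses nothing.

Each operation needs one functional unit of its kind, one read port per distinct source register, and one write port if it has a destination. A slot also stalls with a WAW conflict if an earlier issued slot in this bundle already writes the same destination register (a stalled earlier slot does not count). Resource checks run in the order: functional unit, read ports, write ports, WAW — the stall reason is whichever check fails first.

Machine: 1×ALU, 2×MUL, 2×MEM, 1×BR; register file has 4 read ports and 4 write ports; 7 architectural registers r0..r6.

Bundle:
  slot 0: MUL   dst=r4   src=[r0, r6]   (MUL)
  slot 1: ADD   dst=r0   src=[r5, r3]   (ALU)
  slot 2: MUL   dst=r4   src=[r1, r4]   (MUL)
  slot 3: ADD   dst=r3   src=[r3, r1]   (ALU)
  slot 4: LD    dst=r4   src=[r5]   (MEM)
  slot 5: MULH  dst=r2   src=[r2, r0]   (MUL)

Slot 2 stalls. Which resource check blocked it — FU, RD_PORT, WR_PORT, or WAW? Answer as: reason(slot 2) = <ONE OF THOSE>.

(0) want 1×MUL +2rd +1wr — yes → AL1|MU1|ME2|BR1|rd2|wr3
(1) want 1×ALU +2rd +1wr — yes → AL0|MU1|ME2|BR1|rd0|wr2
(2) want 1×MUL +2rd +1wr — RD_PORT → AL0|MU1|ME2|BR1|rd0|wr2
(3) want 1×ALU +2rd +1wr — FU → AL0|MU1|ME2|BR1|rd0|wr2
(4) want 1×MEM +1rd +1wr — RD_PORT → AL0|MU1|ME2|BR1|rd0|wr2
(5) want 1×MUL +2rd +1wr — RD_PORT → AL0|MU1|ME2|BR1|rd0|wr2

reason(slot 2) = RD_PORT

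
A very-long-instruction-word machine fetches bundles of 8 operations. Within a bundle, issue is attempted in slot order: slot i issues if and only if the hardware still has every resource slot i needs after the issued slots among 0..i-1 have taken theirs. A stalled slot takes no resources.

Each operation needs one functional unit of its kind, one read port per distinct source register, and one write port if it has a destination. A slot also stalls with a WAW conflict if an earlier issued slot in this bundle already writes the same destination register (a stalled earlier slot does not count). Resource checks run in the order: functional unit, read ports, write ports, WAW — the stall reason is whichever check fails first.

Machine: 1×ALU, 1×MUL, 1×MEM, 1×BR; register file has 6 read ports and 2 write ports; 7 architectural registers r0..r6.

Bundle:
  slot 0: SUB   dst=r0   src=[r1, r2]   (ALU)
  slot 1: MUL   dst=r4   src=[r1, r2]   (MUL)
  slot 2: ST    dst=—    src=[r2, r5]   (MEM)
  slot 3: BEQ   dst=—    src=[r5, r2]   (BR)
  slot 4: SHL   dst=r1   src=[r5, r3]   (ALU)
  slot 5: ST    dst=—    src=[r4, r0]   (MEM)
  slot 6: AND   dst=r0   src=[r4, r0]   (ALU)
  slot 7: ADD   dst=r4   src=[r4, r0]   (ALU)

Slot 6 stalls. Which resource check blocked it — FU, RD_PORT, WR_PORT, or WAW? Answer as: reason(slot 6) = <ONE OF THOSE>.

reason(slot 6) = FU

slot 0 (ALU): ISSUE — free A0,Mu1,Ld1,B1 rp4 wp1
slot 1 (MUL): ISSUE — free A0,Mu0,Ld1,B1 rp2 wp0
slot 2 (MEM): ISSUE — free A0,Mu0,Ld0,B1 rp0 wp0
slot 3 (BR): stall RD_PORT — free A0,Mu0,Ld0,B1 rp0 wp0
slot 4 (ALU): stall FU — free A0,Mu0,Ld0,B1 rp0 wp0
slot 5 (MEM): stall FU — free A0,Mu0,Ld0,B1 rp0 wp0
slot 6 (ALU): stall FU — free A0,Mu0,Ld0,B1 rp0 wp0
slot 7 (ALU): stall FU — free A0,Mu0,Ld0,B1 rp0 wp0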